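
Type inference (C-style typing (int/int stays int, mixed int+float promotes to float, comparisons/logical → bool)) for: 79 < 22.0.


Operand types: int < float
Rule: comparison yields bool
Result type: bool


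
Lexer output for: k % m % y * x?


Scan left to right, longest-match per lexeme
Tokens: ID(k), OP(%), ID(m), OP(%), ID(y), OP(*), ID(x)


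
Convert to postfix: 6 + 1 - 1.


Left to right (same or higher precedence on left)
Postfix: 6 1 + 1 -


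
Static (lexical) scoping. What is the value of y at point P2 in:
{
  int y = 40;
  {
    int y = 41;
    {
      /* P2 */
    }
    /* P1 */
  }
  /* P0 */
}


P2's block does not declare y; resolves to the enclosing declaration at depth 1
y = 41


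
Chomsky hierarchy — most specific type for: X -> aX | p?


Right-linear: every RHS is a terminal or a terminal followed by one nonterminal
Classification: Type 3 (Regular)


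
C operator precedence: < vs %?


'%' is multiplicative (level 10); '<' is relational (level 7)
Higher level binds tighter
'%' has higher precedence than '<'


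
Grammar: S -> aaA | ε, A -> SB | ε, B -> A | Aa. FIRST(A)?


Per alternative of A: FIRST(SB) = {a, ε}; FIRST(ε) = {ε}
FIRST(A) = {a, ε}


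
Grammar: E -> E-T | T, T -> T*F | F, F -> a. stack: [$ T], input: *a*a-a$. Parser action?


shift '*' to continue T -> T*F
Action: shift


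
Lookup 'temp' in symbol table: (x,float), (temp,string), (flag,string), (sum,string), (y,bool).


Lookup 'temp' → type string


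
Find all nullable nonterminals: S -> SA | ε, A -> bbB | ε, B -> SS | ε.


A nonterminal is nullable iff some alternative derives ε (directly, or every symbol in it is nullable)
Nullable: {A, B, S}


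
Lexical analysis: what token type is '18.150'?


Pattern: digits with a decimal point
Type: FLOAT_LITERAL


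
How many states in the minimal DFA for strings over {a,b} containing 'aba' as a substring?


KMP-style automaton: 3 progress states + 1 absorbing accept = 4
Minimal DFA: 4 states


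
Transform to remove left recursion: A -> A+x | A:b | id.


Left-recursive alternatives: A+x, A:b; non-recursive: id
Introduce A': A -> idA', A' -> +xA' | :bA' | ε


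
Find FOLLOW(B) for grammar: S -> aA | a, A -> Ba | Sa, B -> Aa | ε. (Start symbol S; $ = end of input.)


$ ∈ FOLLOW(S). For each A -> αBβ: add FIRST(β)\{ε} to FOLLOW(B); if β nullable, add FOLLOW(A).
FOLLOW(B) = {a}


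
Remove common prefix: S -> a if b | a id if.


Common prefix: 'a'
Factored: S -> a S', S' -> if b | id if


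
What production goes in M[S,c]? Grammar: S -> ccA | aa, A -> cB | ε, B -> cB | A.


For [S, c]: 'c' ∈ FIRST(ccA)
Entry: S -> ccA


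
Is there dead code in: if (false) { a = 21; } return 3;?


condition is constant false, so the whole block is unreachable
Dead: 'if (false) { a = 21; }'


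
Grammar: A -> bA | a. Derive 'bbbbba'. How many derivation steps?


Derivation: A => bA => bbA => bbbA => bbbbA => bbbbbA => bbbbba
Steps: 6


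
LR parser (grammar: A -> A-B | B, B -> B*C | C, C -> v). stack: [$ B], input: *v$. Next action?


shift '*' to continue B -> B*C
Action: shift


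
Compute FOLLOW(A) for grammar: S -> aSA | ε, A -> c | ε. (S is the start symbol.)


$ ∈ FOLLOW(S). For each A -> αBβ: add FIRST(β)\{ε} to FOLLOW(B); if β nullable, add FOLLOW(A).
FOLLOW(A) = {$, c}


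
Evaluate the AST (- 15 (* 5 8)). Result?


Evaluate inner: (* 5 8) = 40
Evaluate root: (- 15 40) = -25
Result: -25


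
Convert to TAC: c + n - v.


Break into single-operator statements:
t1 = c + n
t2 = t1 - v


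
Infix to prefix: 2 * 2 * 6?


left-to-right (same/higher precedence on left): tree is (* (* 2 2) 6)
Prefix: * * 2 2 6


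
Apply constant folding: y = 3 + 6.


3 + 6 = 9 at compile time
Optimized: y = 9


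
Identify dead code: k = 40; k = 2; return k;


first assignment to k is overwritten before any read
Dead: 'k = 40'


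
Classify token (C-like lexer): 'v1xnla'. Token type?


Pattern: letter/underscore followed by alphanumerics, not a keyword
Type: IDENTIFIER


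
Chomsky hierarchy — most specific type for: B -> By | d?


Left-linear: every RHS is a terminal or one nonterminal followed by a terminal
Classification: Type 3 (Regular)


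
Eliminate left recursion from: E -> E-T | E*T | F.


Left-recursive alternatives: E-T, E*T; non-recursive: F
Introduce E': E -> FE', E' -> -TE' | *TE' | ε


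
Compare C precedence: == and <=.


'<=' is relational (level 7); '==' is equality (level 6)
Higher level binds tighter
'<=' has higher precedence than '=='


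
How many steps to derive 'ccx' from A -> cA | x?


Derivation: A => cA => ccA => ccx
Steps: 3


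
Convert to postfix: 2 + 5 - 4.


Left to right (same or higher precedence on left)
Postfix: 2 5 + 4 -


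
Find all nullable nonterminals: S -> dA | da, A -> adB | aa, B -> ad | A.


A nonterminal is nullable iff some alternative derives ε (directly, or every symbol in it is nullable)
Nullable: {}


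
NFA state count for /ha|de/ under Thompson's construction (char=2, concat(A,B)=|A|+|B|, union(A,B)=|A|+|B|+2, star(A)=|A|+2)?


Syntax tree has 4 char leaf(s), 1 union(s), 0 star(s)
chars contribute 4×2 = 8; each union adds +2; each star adds +2
Total: 8 + 2 + 0 = 10 states


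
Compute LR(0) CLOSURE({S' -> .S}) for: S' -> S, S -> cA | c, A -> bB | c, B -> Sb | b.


Start: S' -> .S
For each item with dot before a nonterminal B, add B -> .γ for every B-production
Closure: [S' -> .S, S -> .cA, S -> .c]


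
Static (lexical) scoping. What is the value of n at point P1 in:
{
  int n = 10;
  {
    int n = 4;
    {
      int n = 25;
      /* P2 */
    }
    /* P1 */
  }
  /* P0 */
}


n declared in the same block as P1
n = 4


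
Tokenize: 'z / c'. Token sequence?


Scan left to right, longest-match per lexeme
Tokens: ID(z), OP(/), ID(c)


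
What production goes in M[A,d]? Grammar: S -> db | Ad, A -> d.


For [A, d]: 'd' ∈ FIRST(d)
Entry: A -> d


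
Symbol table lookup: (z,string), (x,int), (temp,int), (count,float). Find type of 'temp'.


Lookup 'temp' → type int


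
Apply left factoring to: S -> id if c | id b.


Common prefix: 'id'
Factored: S -> id S', S' -> if c | b


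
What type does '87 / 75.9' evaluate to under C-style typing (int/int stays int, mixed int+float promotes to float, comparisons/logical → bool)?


Operand types: int / float
Rule: mixed int/float promotes to float; int/int stays int
Result type: float


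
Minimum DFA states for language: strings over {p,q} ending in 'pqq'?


Track the longest suffix of input matching a prefix of 'pqq': 4 classes (prefixes of length 0..3)
Minimal DFA: 4 states


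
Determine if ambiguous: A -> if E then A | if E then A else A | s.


dangling else: 'if E then if E then s else s' parses two ways
Ambiguous


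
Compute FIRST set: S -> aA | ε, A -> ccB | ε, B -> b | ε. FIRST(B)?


Per alternative of B: FIRST(b) = {b}; FIRST(ε) = {ε}
FIRST(B) = {b, ε}


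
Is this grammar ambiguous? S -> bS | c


right-linear, alternatives start with distinct terminals 'b' vs 'c': unique leftmost derivation
Unambiguous


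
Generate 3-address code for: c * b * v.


Break into single-operator statements:
t1 = c * b
t2 = t1 * v


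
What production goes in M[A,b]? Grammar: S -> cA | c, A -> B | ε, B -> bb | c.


For [A, b]: 'b' ∈ FIRST(B)
Entry: A -> B


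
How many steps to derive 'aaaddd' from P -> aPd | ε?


Derivation: P => aPd => aaPdd => aaaPddd => aaaddd
Steps: 4


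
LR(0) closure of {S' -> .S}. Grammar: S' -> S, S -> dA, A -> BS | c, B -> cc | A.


Start: S' -> .S
For each item with dot before a nonterminal B, add B -> .γ for every B-production
Closure: [S' -> .S, S -> .dA]


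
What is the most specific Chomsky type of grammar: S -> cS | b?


Right-linear: every RHS is a terminal or a terminal followed by one nonterminal
Classification: Type 3 (Regular)


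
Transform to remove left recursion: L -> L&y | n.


Left-recursive alternatives: L&y; non-recursive: n
Introduce L': L -> nL', L' -> &yL' | ε


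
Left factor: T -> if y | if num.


Common prefix: 'if'
Factored: T -> if T', T' -> y | num


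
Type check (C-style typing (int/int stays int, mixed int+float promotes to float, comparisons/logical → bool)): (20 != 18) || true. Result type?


Operand types: bool || bool
Rule: logical operators take bool operands and yield bool
Result type: bool


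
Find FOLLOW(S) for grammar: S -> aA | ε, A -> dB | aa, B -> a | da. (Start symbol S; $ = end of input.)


$ ∈ FOLLOW(S). For each A -> αBβ: add FIRST(β)\{ε} to FOLLOW(B); if β nullable, add FOLLOW(A).
FOLLOW(S) = {$}


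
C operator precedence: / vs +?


'/' is multiplicative (level 10); '+' is additive (level 9)
Higher level binds tighter
'/' has higher precedence than '+'


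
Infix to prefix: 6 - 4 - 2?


left-to-right (same/higher precedence on left): tree is (- (- 6 4) 2)
Prefix: - - 6 4 2


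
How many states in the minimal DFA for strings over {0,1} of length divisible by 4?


Track length mod 4: states 0..3, accept at 0
Minimal DFA: 4 states


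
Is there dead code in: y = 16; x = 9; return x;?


y is assigned but never read
Dead: 'y = 16'


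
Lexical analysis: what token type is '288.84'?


Pattern: digits with a decimal point
Type: FLOAT_LITERAL


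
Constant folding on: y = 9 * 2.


9 * 2 = 18 at compile time
Optimized: y = 18


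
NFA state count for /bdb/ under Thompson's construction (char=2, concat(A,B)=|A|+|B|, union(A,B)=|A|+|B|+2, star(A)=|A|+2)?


Syntax tree has 3 char leaf(s), 0 union(s), 0 star(s)
chars contribute 3×2 = 6; each union adds +2; each star adds +2
Total: 6 + 0 + 0 = 6 states


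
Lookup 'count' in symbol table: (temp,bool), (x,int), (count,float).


Lookup 'count' → type float


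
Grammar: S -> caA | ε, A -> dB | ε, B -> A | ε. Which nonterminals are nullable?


A nonterminal is nullable iff some alternative derives ε (directly, or every symbol in it is nullable)
Nullable: {A, B, S}


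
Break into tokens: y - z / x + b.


Scan left to right, longest-match per lexeme
Tokens: ID(y), OP(-), ID(z), OP(/), ID(x), OP(+), ID(b)


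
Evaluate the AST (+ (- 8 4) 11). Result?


Evaluate inner: (- 8 4) = 4
Evaluate root: (+ 4 11) = 15
Result: 15


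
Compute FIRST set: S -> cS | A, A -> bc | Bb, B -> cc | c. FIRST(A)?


Per alternative of A: FIRST(bc) = {b}; FIRST(Bb) = {c}
FIRST(A) = {b, c}


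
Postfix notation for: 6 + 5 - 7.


Left to right (same or higher precedence on left)
Postfix: 6 5 + 7 -


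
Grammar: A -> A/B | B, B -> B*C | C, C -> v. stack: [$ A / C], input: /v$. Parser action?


'C' (not preceded by B*) is the handle for B -> C
Action: reduce (B -> C)


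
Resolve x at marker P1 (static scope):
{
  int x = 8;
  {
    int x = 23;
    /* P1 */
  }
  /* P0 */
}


x declared in the same block as P1
x = 23


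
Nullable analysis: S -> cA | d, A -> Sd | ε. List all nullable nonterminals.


A nonterminal is nullable iff some alternative derives ε (directly, or every symbol in it is nullable)
Nullable: {A}


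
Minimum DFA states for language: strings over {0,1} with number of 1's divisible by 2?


Track (count of 1) mod 2: states 0..1, accept at 0
Minimal DFA: 2 states


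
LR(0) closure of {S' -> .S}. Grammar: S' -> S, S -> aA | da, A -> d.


Start: S' -> .S
For each item with dot before a nonterminal B, add B -> .γ for every B-production
Closure: [S' -> .S, S -> .aA, S -> .da]


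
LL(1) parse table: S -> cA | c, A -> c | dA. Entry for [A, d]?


For [A, d]: 'd' ∈ FIRST(dA)
Entry: A -> dA


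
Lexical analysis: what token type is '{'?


Pattern: delimiter/punctuation
Type: PUNCTUATION


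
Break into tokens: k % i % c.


Scan left to right, longest-match per lexeme
Tokens: ID(k), OP(%), ID(i), OP(%), ID(c)


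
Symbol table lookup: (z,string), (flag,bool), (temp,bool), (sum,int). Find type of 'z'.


Lookup 'z' → type string


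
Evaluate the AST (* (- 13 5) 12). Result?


Evaluate inner: (- 13 5) = 8
Evaluate root: (* 8 12) = 96
Result: 96


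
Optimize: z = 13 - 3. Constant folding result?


13 - 3 = 10 at compile time
Optimized: z = 10


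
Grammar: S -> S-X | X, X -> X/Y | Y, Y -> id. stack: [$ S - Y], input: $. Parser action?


'Y' (not preceded by X/) is the handle for X -> Y
Action: reduce (X -> Y)


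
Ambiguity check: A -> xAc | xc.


balanced x^n…c^n: each string has a unique parse
Unambiguous


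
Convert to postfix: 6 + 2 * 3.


* has higher precedence, evaluate 2*3 first
Postfix: 6 2 3 * +


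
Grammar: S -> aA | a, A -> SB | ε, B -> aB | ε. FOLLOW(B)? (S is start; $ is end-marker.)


$ ∈ FOLLOW(S). For each A -> αBβ: add FIRST(β)\{ε} to FOLLOW(B); if β nullable, add FOLLOW(A).
FOLLOW(B) = {$, a}


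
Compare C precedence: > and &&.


'>' is relational (level 7); '&&' is logical AND (level 2)
Higher level binds tighter
'>' has higher precedence than '&&'


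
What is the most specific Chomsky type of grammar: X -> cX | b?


Right-linear: every RHS is a terminal or a terminal followed by one nonterminal
Classification: Type 3 (Regular)


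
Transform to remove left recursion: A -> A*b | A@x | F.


Left-recursive alternatives: A*b, A@x; non-recursive: F
Introduce A': A -> FA', A' -> *bA' | @xA' | ε


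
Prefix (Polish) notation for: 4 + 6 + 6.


left-to-right (same/higher precedence on left): tree is (+ (+ 4 6) 6)
Prefix: + + 4 6 6


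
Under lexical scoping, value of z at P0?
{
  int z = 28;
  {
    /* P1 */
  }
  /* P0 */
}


z declared in the same block as P0
z = 28


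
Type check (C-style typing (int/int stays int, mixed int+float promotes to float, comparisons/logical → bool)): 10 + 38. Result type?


Operand types: int + int
Rule: mixed int/float promotes to float; int/int stays int
Result type: int


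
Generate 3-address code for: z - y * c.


Break into single-operator statements:
t1 = y * c
t2 = z - t1


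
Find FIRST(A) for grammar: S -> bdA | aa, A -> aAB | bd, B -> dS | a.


Per alternative of A: FIRST(aAB) = {a}; FIRST(bd) = {b}
FIRST(A) = {a, b}


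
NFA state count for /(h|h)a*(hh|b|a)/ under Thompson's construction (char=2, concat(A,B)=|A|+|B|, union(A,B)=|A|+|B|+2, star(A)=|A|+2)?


Syntax tree has 7 char leaf(s), 3 union(s), 1 star(s)
chars contribute 7×2 = 14; each union adds +2; each star adds +2
Total: 14 + 6 + 2 = 22 states


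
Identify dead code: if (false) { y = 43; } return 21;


condition is constant false, so the whole block is unreachable
Dead: 'if (false) { y = 43; }'


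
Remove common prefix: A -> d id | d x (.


Common prefix: 'd'
Factored: A -> d A', A' -> id | x (


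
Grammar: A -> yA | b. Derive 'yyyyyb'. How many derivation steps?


Derivation: A => yA => yyA => yyyA => yyyyA => yyyyyA => yyyyyb
Steps: 6


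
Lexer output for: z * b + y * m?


Scan left to right, longest-match per lexeme
Tokens: ID(z), OP(*), ID(b), OP(+), ID(y), OP(*), ID(m)


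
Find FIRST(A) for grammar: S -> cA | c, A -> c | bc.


Per alternative of A: FIRST(c) = {c}; FIRST(bc) = {b}
FIRST(A) = {b, c}


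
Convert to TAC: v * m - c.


Break into single-operator statements:
t1 = v * m
t2 = t1 - c


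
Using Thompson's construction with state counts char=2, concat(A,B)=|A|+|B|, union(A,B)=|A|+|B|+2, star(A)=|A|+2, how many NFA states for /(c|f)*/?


Syntax tree has 2 char leaf(s), 1 union(s), 1 star(s)
chars contribute 2×2 = 4; each union adds +2; each star adds +2
Total: 4 + 2 + 2 = 8 states


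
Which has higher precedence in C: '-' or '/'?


'/' is multiplicative (level 10); '-' is additive (level 9)
Higher level binds tighter
'/' has higher precedence than '-'


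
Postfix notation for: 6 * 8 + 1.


Left to right (same or higher precedence on left)
Postfix: 6 8 * 1 +


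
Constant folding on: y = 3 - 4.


3 - 4 = -1 at compile time
Optimized: y = -1


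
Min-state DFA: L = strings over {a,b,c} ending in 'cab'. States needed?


Track the longest suffix of input matching a prefix of 'cab': 4 classes (prefixes of length 0..3)
Minimal DFA: 4 states


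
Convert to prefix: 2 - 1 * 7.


'*' binds tighter: tree is (- 2 (* 1 7))
Prefix: - 2 * 1 7


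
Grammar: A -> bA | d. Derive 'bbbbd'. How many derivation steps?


Derivation: A => bA => bbA => bbbA => bbbbA => bbbbd
Steps: 5


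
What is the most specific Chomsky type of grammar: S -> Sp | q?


Left-linear: every RHS is a terminal or one nonterminal followed by a terminal
Classification: Type 3 (Regular)


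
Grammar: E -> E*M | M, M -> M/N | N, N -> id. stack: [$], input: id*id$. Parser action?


no handle on stack; shift 'id'
Action: shift


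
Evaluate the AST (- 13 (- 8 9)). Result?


Evaluate inner: (- 8 9) = -1
Evaluate root: (- 13 -1) = 14
Result: 14


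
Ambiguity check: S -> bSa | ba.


balanced b^n…a^n: each string has a unique parse
Unambiguous


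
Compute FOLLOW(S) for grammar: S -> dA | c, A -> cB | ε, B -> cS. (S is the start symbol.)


$ ∈ FOLLOW(S). For each A -> αBβ: add FIRST(β)\{ε} to FOLLOW(B); if β nullable, add FOLLOW(A).
FOLLOW(S) = {$}


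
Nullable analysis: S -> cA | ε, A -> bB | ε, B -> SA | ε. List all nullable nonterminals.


A nonterminal is nullable iff some alternative derives ε (directly, or every symbol in it is nullable)
Nullable: {A, B, S}


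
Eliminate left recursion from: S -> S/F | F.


Left-recursive alternatives: S/F; non-recursive: F
Introduce S': S -> FS', S' -> /FS' | ε


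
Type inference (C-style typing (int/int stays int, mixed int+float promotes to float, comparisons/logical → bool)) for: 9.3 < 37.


Operand types: float < int
Rule: comparison yields bool
Result type: bool


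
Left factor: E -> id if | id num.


Common prefix: 'id'
Factored: E -> id E', E' -> if | num


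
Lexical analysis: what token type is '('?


Pattern: delimiter/punctuation
Type: PUNCTUATION


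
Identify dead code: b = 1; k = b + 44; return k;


b is read by k's definition; k is returned
No dead code


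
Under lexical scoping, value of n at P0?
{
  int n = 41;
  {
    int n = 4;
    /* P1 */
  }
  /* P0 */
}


n declared in the same block as P0
n = 41


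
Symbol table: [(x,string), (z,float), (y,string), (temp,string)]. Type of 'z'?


Lookup 'z' → type float


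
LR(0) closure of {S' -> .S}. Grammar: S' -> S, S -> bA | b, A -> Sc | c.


Start: S' -> .S
For each item with dot before a nonterminal B, add B -> .γ for every B-production
Closure: [S' -> .S, S -> .bA, S -> .b]


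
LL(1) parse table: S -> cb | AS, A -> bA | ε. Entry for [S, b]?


For [S, b]: 'b' ∈ FIRST(AS)
Entry: S -> AS


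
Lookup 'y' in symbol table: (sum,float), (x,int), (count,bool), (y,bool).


Lookup 'y' → type bool


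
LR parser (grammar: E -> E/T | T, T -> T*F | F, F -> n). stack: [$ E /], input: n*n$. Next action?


no handle ('E/' is not any RHS); shift 'n'
Action: shift


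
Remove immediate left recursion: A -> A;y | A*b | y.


Left-recursive alternatives: A;y, A*b; non-recursive: y
Introduce A': A -> yA', A' -> ;yA' | *bA' | ε


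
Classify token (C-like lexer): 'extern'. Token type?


Pattern: reserved word
Type: KEYWORD


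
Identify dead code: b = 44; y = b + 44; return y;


b is read by y's definition; y is returned
No dead code


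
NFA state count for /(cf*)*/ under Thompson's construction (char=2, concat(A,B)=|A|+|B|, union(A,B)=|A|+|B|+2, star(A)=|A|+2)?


Syntax tree has 2 char leaf(s), 0 union(s), 2 star(s)
chars contribute 2×2 = 4; each union adds +2; each star adds +2
Total: 4 + 0 + 4 = 8 states


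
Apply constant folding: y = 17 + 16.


17 + 16 = 33 at compile time
Optimized: y = 33


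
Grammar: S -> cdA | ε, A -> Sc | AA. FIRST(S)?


Per alternative of S: FIRST(cdA) = {c}; FIRST(ε) = {ε}
FIRST(S) = {c, ε}


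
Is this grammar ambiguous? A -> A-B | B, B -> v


precedence layered via separate nonterminal B: deterministic
Unambiguous


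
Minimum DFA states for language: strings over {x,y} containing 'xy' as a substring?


KMP-style automaton: 2 progress states + 1 absorbing accept = 3
Minimal DFA: 3 states


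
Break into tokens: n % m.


Scan left to right, longest-match per lexeme
Tokens: ID(n), OP(%), ID(m)


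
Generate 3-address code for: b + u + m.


Break into single-operator statements:
t1 = b + u
t2 = t1 + m


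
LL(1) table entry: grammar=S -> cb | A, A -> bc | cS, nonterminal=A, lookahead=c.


For [A, c]: 'c' ∈ FIRST(cS)
Entry: A -> cS


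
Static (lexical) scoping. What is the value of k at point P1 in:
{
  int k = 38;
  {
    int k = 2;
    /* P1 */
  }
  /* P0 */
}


k declared in the same block as P1
k = 2


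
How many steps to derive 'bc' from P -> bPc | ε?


Derivation: P => bPc => bc
Steps: 2


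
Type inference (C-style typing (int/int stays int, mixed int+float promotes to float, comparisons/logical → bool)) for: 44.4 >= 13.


Operand types: float >= int
Rule: comparison yields bool
Result type: bool


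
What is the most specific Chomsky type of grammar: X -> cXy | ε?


Single nonterminal LHS, but c^n y^n is not regular
Classification: Type 2 (Context-Free)


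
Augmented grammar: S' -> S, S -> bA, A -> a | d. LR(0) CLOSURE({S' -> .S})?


Start: S' -> .S
For each item with dot before a nonterminal B, add B -> .γ for every B-production
Closure: [S' -> .S, S -> .bA]


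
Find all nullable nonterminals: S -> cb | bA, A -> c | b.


A nonterminal is nullable iff some alternative derives ε (directly, or every symbol in it is nullable)
Nullable: {}


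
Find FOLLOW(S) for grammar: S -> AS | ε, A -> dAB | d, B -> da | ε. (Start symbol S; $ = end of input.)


$ ∈ FOLLOW(S). For each A -> αBβ: add FIRST(β)\{ε} to FOLLOW(B); if β nullable, add FOLLOW(A).
FOLLOW(S) = {$}


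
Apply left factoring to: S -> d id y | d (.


Common prefix: 'd'
Factored: S -> d S', S' -> id y | (


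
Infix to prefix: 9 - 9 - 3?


left-to-right (same/higher precedence on left): tree is (- (- 9 9) 3)
Prefix: - - 9 9 3


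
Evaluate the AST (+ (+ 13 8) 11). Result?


Evaluate inner: (+ 13 8) = 21
Evaluate root: (+ 21 11) = 32
Result: 32


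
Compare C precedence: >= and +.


'+' is additive (level 9); '>=' is relational (level 7)
Higher level binds tighter
'+' has higher precedence than '>='


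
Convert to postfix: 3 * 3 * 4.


Left to right (same or higher precedence on left)
Postfix: 3 3 * 4 *


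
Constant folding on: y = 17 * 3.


17 * 3 = 51 at compile time
Optimized: y = 51


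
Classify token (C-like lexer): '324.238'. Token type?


Pattern: digits with a decimal point
Type: FLOAT_LITERAL


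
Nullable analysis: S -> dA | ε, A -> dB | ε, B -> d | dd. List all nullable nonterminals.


A nonterminal is nullable iff some alternative derives ε (directly, or every symbol in it is nullable)
Nullable: {A, S}


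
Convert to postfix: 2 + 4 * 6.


* has higher precedence, evaluate 4*6 first
Postfix: 2 4 6 * +


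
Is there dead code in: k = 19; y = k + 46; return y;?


k is read by y's definition; y is returned
No dead code


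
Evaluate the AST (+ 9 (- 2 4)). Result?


Evaluate inner: (- 2 4) = -2
Evaluate root: (+ 9 -2) = 7
Result: 7


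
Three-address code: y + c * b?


Break into single-operator statements:
t1 = c * b
t2 = y + t1


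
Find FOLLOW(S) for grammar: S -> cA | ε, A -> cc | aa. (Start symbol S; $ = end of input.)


$ ∈ FOLLOW(S). For each A -> αBβ: add FIRST(β)\{ε} to FOLLOW(B); if β nullable, add FOLLOW(A).
FOLLOW(S) = {$}


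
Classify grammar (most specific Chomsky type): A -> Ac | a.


Left-linear: every RHS is a terminal or one nonterminal followed by a terminal
Classification: Type 3 (Regular)


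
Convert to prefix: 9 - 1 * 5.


'*' binds tighter: tree is (- 9 (* 1 5))
Prefix: - 9 * 1 5


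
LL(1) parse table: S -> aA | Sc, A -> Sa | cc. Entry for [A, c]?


For [A, c]: 'c' ∈ FIRST(cc)
Entry: A -> cc


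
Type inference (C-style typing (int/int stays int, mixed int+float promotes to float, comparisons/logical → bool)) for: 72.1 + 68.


Operand types: float + int
Rule: mixed int/float promotes to float; int/int stays int
Result type: float


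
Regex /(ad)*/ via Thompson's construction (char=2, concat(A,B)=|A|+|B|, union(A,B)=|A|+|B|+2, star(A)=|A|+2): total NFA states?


Syntax tree has 2 char leaf(s), 0 union(s), 1 star(s)
chars contribute 2×2 = 4; each union adds +2; each star adds +2
Total: 4 + 0 + 2 = 6 states


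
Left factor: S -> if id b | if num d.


Common prefix: 'if'
Factored: S -> if S', S' -> id b | num d


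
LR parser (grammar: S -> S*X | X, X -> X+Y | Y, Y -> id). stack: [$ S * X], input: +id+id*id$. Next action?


'+' can extend X; shift to build X -> X+Y
Action: shift


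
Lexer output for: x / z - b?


Scan left to right, longest-match per lexeme
Tokens: ID(x), OP(/), ID(z), OP(-), ID(b)


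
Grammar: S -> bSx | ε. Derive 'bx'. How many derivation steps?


Derivation: S => bSx => bx
Steps: 2


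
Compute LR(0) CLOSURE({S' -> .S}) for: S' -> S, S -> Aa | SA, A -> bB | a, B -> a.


Start: S' -> .S
For each item with dot before a nonterminal B, add B -> .γ for every B-production
Closure: [S' -> .S, S -> .Aa, S -> .SA, A -> .bB, A -> .a]


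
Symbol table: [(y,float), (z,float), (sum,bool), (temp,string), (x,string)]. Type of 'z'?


Lookup 'z' → type float


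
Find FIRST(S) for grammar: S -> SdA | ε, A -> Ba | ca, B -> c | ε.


Per alternative of S: FIRST(SdA) = {d}; FIRST(ε) = {ε}
FIRST(S) = {d, ε}


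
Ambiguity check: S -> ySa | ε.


balanced y^n…a^n: each string has a unique parse
Unambiguous


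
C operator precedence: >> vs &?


'>>' is shift (level 8); '&' is bitwise AND (level 5)
Higher level binds tighter
'>>' has higher precedence than '&'


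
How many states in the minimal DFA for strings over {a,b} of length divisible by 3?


Track length mod 3: states 0..2, accept at 0
Minimal DFA: 3 states


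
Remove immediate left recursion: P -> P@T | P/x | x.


Left-recursive alternatives: P@T, P/x; non-recursive: x
Introduce P': P -> xP', P' -> @TP' | /xP' | ε


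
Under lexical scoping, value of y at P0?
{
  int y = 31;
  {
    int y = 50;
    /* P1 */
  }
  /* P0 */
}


y declared in the same block as P0
y = 31


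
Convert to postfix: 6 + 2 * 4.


* has higher precedence, evaluate 2*4 first
Postfix: 6 2 4 * +


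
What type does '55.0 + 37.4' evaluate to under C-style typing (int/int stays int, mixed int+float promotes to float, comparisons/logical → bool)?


Operand types: float + float
Rule: mixed int/float promotes to float; int/int stays int
Result type: float


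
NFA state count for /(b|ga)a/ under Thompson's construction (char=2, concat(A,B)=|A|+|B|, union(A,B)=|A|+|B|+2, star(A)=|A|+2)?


Syntax tree has 4 char leaf(s), 1 union(s), 0 star(s)
chars contribute 4×2 = 8; each union adds +2; each star adds +2
Total: 8 + 2 + 0 = 10 states


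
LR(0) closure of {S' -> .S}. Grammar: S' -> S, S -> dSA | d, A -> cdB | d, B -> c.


Start: S' -> .S
For each item with dot before a nonterminal B, add B -> .γ for every B-production
Closure: [S' -> .S, S -> .dSA, S -> .d]


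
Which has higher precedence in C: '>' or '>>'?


'>>' is shift (level 8); '>' is relational (level 7)
Higher level binds tighter
'>>' has higher precedence than '>'


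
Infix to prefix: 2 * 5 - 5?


left-to-right (same/higher precedence on left): tree is (- (* 2 5) 5)
Prefix: - * 2 5 5


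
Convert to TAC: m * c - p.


Break into single-operator statements:
t1 = m * c
t2 = t1 - p


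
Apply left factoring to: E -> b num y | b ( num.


Common prefix: 'b'
Factored: E -> b E', E' -> num y | ( num


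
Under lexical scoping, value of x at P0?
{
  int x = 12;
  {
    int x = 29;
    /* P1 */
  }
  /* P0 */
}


x declared in the same block as P0
x = 12


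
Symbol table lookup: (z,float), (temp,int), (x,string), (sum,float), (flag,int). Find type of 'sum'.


Lookup 'sum' → type float


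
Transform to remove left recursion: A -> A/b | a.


Left-recursive alternatives: A/b; non-recursive: a
Introduce A': A -> aA', A' -> /bA' | ε


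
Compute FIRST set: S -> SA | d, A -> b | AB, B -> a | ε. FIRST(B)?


Per alternative of B: FIRST(a) = {a}; FIRST(ε) = {ε}
FIRST(B) = {a, ε}


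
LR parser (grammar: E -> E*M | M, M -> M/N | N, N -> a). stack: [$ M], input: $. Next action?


lookahead ∉ {/} so M won't extend; reduce E -> M
Action: reduce (E -> M)


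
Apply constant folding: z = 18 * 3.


18 * 3 = 54 at compile time
Optimized: z = 54


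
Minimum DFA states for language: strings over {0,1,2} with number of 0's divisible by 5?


Track (count of 0) mod 5: states 0..4, accept at 0
Minimal DFA: 5 states


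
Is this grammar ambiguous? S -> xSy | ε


balanced x^n…y^n: each string has a unique parse
Unambiguous


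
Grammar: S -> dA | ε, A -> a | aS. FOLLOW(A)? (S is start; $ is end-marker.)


$ ∈ FOLLOW(S). For each A -> αBβ: add FIRST(β)\{ε} to FOLLOW(B); if β nullable, add FOLLOW(A).
FOLLOW(A) = {$}


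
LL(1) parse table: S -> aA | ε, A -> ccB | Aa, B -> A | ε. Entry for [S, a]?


For [S, a]: 'a' ∈ FIRST(aA)
Entry: S -> aA


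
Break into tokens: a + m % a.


Scan left to right, longest-match per lexeme
Tokens: ID(a), OP(+), ID(m), OP(%), ID(a)


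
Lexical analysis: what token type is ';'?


Pattern: delimiter/punctuation
Type: PUNCTUATION


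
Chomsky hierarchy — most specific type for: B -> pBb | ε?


Single nonterminal LHS, but p^n b^n is not regular
Classification: Type 2 (Context-Free)


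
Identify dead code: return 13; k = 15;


statement follows a return and is unreachable
Dead: 'k = 15'


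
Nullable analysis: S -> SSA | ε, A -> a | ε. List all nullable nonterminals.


A nonterminal is nullable iff some alternative derives ε (directly, or every symbol in it is nullable)
Nullable: {A, S}


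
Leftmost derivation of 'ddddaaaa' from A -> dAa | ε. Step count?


Derivation: A => dAa => ddAaa => dddAaaa => ddddAaaaa => ddddaaaa
Steps: 5


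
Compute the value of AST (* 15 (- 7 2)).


Evaluate inner: (- 7 2) = 5
Evaluate root: (* 15 5) = 75
Result: 75


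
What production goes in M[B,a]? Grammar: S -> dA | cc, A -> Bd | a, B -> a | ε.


For [B, a]: 'a' ∈ FIRST(a)
Entry: B -> a


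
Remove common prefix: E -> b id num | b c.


Common prefix: 'b'
Factored: E -> b E', E' -> id num | c


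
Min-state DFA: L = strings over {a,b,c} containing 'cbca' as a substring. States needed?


KMP-style automaton: 4 progress states + 1 absorbing accept = 5
Minimal DFA: 5 states


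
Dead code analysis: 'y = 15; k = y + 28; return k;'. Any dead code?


y is read by k's definition; k is returned
No dead code


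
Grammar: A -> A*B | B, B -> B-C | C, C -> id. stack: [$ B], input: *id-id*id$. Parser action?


lookahead ∉ {-} so B won't extend; reduce A -> B
Action: reduce (A -> B)


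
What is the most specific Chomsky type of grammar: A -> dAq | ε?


Single nonterminal LHS, but d^n q^n is not regular
Classification: Type 2 (Context-Free)


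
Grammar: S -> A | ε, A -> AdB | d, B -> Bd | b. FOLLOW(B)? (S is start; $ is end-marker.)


$ ∈ FOLLOW(S). For each A -> αBβ: add FIRST(β)\{ε} to FOLLOW(B); if β nullable, add FOLLOW(A).
FOLLOW(B) = {$, d}


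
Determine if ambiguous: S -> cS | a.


right-linear, alternatives start with distinct terminals 'c' vs 'a': unique leftmost derivation
Unambiguous


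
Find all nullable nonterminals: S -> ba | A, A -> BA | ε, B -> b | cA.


A nonterminal is nullable iff some alternative derives ε (directly, or every symbol in it is nullable)
Nullable: {A, S}


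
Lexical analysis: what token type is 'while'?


Pattern: reserved word
Type: KEYWORD


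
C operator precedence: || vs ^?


'^' is bitwise XOR (level 4); '||' is logical OR (level 1)
Higher level binds tighter
'^' has higher precedence than '||'


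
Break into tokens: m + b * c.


Scan left to right, longest-match per lexeme
Tokens: ID(m), OP(+), ID(b), OP(*), ID(c)


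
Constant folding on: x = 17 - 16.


17 - 16 = 1 at compile time
Optimized: x = 1


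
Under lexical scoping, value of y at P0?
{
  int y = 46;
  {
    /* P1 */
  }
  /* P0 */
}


y declared in the same block as P0
y = 46


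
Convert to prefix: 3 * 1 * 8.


left-to-right (same/higher precedence on left): tree is (* (* 3 1) 8)
Prefix: * * 3 1 8


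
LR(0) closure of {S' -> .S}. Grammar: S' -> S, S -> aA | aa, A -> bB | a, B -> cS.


Start: S' -> .S
For each item with dot before a nonterminal B, add B -> .γ for every B-production
Closure: [S' -> .S, S -> .aA, S -> .aa]


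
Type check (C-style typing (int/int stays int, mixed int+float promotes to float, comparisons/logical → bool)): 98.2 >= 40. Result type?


Operand types: float >= int
Rule: comparison yields bool
Result type: bool


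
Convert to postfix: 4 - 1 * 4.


* has higher precedence, evaluate 1*4 first
Postfix: 4 1 4 * -


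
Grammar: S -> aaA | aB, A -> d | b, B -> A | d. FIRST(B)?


Per alternative of B: FIRST(A) = {b, d}; FIRST(d) = {d}
FIRST(B) = {b, d}


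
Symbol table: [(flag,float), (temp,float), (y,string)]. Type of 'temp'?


Lookup 'temp' → type float


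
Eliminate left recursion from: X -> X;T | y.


Left-recursive alternatives: X;T; non-recursive: y
Introduce X': X -> yX', X' -> ;TX' | ε


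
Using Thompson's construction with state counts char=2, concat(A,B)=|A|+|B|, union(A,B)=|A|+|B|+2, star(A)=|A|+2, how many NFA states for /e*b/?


Syntax tree has 2 char leaf(s), 0 union(s), 1 star(s)
chars contribute 2×2 = 4; each union adds +2; each star adds +2
Total: 4 + 0 + 2 = 6 states


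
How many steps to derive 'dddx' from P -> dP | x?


Derivation: P => dP => ddP => dddP => dddx
Steps: 4


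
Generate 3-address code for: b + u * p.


Break into single-operator statements:
t1 = u * p
t2 = b + t1


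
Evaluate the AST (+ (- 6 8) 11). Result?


Evaluate inner: (- 6 8) = -2
Evaluate root: (+ -2 11) = 9
Result: 9


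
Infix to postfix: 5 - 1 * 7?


* has higher precedence, evaluate 1*7 first
Postfix: 5 1 7 * -


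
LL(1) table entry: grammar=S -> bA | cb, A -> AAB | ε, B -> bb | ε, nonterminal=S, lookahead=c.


For [S, c]: 'c' ∈ FIRST(cb)
Entry: S -> cb


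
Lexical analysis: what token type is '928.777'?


Pattern: digits with a decimal point
Type: FLOAT_LITERAL


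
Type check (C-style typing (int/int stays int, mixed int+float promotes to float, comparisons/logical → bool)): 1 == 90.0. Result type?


Operand types: int == float
Rule: comparison yields bool
Result type: bool


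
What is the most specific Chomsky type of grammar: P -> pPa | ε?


Single nonterminal LHS, but p^n a^n is not regular
Classification: Type 2 (Context-Free)


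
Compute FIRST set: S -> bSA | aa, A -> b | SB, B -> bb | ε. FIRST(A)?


Per alternative of A: FIRST(b) = {b}; FIRST(SB) = {a, b}
FIRST(A) = {a, b}


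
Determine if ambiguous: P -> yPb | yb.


balanced y^n…b^n: each string has a unique parse
Unambiguous


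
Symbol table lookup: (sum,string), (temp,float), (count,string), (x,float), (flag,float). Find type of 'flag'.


Lookup 'flag' → type float


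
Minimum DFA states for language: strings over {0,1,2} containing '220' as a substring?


KMP-style automaton: 3 progress states + 1 absorbing accept = 4
Minimal DFA: 4 states


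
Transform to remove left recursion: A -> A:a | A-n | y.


Left-recursive alternatives: A:a, A-n; non-recursive: y
Introduce A': A -> yA', A' -> :aA' | -nA' | ε


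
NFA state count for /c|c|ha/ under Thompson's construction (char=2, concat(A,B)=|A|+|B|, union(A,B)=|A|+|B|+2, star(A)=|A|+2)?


Syntax tree has 4 char leaf(s), 2 union(s), 0 star(s)
chars contribute 4×2 = 8; each union adds +2; each star adds +2
Total: 8 + 4 + 0 = 12 states


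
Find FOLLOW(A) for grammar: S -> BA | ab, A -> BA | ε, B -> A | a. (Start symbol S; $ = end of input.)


$ ∈ FOLLOW(S). For each A -> αBβ: add FIRST(β)\{ε} to FOLLOW(B); if β nullable, add FOLLOW(A).
FOLLOW(A) = {$, a}


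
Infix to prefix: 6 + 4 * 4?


'*' binds tighter: tree is (+ 6 (* 4 4))
Prefix: + 6 * 4 4


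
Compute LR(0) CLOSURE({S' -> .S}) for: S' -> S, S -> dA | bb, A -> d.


Start: S' -> .S
For each item with dot before a nonterminal B, add B -> .γ for every B-production
Closure: [S' -> .S, S -> .dA, S -> .bb]


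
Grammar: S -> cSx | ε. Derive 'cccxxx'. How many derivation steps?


Derivation: S => cSx => ccSxx => cccSxxx => cccxxx
Steps: 4


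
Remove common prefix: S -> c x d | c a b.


Common prefix: 'c'
Factored: S -> c S', S' -> x d | a b


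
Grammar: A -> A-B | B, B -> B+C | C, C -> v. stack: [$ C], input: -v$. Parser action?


'C' (not preceded by B+) is the handle for B -> C
Action: reduce (B -> C)


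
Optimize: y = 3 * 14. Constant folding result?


3 * 14 = 42 at compile time
Optimized: y = 42


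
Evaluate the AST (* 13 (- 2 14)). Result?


Evaluate inner: (- 2 14) = -12
Evaluate root: (* 13 -12) = -156
Result: -156


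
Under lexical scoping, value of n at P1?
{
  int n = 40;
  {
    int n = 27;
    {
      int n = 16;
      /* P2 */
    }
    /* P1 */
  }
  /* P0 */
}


n declared in the same block as P1
n = 27


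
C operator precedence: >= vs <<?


'<<' is shift (level 8); '>=' is relational (level 7)
Higher level binds tighter
'<<' has higher precedence than '>='


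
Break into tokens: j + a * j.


Scan left to right, longest-match per lexeme
Tokens: ID(j), OP(+), ID(a), OP(*), ID(j)


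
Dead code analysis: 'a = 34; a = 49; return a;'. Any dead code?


first assignment to a is overwritten before any read
Dead: 'a = 34'


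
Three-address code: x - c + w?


Break into single-operator statements:
t1 = x - c
t2 = t1 + w


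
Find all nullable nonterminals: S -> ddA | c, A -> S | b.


A nonterminal is nullable iff some alternative derives ε (directly, or every symbol in it is nullable)
Nullable: {}


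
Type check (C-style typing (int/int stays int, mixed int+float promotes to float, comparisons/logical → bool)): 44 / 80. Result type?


Operand types: int / int
Rule: mixed int/float promotes to float; int/int stays int
Result type: int


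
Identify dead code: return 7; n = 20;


statement follows a return and is unreachable
Dead: 'n = 20'


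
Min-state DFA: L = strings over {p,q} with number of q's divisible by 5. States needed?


Track (count of q) mod 5: states 0..4, accept at 0
Minimal DFA: 5 states


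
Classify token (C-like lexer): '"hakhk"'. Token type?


Pattern: double-quoted sequence
Type: STRING_LITERAL


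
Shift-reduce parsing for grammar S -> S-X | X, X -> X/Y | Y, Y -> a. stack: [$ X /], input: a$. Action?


no handle; shift 'a'
Action: shift
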